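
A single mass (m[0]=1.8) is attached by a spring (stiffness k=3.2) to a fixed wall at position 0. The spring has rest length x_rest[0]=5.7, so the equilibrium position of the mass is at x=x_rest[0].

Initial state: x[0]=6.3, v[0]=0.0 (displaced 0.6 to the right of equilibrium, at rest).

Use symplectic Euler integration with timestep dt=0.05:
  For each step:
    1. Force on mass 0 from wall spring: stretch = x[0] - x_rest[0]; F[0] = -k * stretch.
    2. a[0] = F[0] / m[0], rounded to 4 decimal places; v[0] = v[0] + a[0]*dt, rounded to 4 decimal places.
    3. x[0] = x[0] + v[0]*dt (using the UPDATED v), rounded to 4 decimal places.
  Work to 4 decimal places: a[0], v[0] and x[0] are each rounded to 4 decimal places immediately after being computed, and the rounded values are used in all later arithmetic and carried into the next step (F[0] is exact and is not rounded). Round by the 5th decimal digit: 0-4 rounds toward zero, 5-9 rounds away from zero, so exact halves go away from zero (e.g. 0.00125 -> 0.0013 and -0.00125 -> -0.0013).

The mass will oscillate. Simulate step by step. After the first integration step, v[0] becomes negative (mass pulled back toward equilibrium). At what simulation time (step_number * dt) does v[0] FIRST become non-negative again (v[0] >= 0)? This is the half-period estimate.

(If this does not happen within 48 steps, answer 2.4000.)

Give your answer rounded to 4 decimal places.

Answer: 2.4000

Derivation:
Step 0: x=[6.3000] v=[0.0000]
Step 1: x=[6.2973] v=[-0.0533]
Step 2: x=[6.2920] v=[-0.1064]
Step 3: x=[6.2841] v=[-0.1590]
Step 4: x=[6.2736] v=[-0.2109]
Step 5: x=[6.2605] v=[-0.2619]
Step 6: x=[6.2449] v=[-0.3117]
Step 7: x=[6.2269] v=[-0.3601]
Step 8: x=[6.2066] v=[-0.4069]
Step 9: x=[6.1840] v=[-0.4519]
Step 10: x=[6.1593] v=[-0.4949]
Step 11: x=[6.1325] v=[-0.5357]
Step 12: x=[6.1038] v=[-0.5741]
Step 13: x=[6.0733] v=[-0.6100]
Step 14: x=[6.0411] v=[-0.6432]
Step 15: x=[6.0074] v=[-0.6735]
Step 16: x=[5.9724] v=[-0.7008]
Step 17: x=[5.9362] v=[-0.7250]
Step 18: x=[5.8989] v=[-0.7460]
Step 19: x=[5.8607] v=[-0.7637]
Step 20: x=[5.8218] v=[-0.7780]
Step 21: x=[5.7824] v=[-0.7888]
Step 22: x=[5.7426] v=[-0.7961]
Step 23: x=[5.7026] v=[-0.7999]
Step 24: x=[5.6626] v=[-0.8001]
Step 25: x=[5.6228] v=[-0.7968]
Step 26: x=[5.5833] v=[-0.7899]
Step 27: x=[5.5443] v=[-0.7795]
Step 28: x=[5.5060] v=[-0.7657]
Step 29: x=[5.4686] v=[-0.7485]
Step 30: x=[5.4322] v=[-0.7279]
Step 31: x=[5.3970] v=[-0.7041]
Step 32: x=[5.3631] v=[-0.6772]
Step 33: x=[5.3307] v=[-0.6473]
Step 34: x=[5.3000] v=[-0.6145]
Step 35: x=[5.2711] v=[-0.5789]
Step 36: x=[5.2441] v=[-0.5408]
Step 37: x=[5.2191] v=[-0.5003]
Step 38: x=[5.1962] v=[-0.4576]
Step 39: x=[5.1756] v=[-0.4128]
Step 40: x=[5.1573] v=[-0.3662]
Step 41: x=[5.1414] v=[-0.3180]
Step 42: x=[5.1280] v=[-0.2683]
Step 43: x=[5.1171] v=[-0.2175]
Step 44: x=[5.1088] v=[-0.1657]
Step 45: x=[5.1031] v=[-0.1132]
Step 46: x=[5.1001] v=[-0.0601]
Step 47: x=[5.0998] v=[-0.0068]
Step 48: x=[5.1021] v=[0.0466]
First v>=0 after going negative at step 48, time=2.4000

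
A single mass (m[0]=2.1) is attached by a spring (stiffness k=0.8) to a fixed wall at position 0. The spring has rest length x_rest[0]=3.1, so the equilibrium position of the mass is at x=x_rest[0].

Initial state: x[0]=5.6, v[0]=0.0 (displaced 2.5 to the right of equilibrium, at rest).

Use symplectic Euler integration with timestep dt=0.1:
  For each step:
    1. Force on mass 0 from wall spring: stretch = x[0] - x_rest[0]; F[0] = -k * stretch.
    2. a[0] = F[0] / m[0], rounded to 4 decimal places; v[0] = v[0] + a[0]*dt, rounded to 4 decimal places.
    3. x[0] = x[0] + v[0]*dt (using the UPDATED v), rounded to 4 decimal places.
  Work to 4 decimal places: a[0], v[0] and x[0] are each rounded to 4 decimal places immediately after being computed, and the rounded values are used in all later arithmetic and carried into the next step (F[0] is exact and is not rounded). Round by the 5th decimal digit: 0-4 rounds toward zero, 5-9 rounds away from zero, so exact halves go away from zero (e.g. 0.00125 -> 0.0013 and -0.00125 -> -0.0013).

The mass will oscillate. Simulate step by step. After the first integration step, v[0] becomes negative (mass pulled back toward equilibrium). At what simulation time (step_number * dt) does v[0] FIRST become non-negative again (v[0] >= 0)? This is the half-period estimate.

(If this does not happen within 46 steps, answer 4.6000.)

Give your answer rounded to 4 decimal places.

Step 0: x=[5.6000] v=[0.0000]
Step 1: x=[5.5905] v=[-0.0952]
Step 2: x=[5.5715] v=[-0.1901]
Step 3: x=[5.5431] v=[-0.2843]
Step 4: x=[5.5054] v=[-0.3774]
Step 5: x=[5.4585] v=[-0.4690]
Step 6: x=[5.4026] v=[-0.5589]
Step 7: x=[5.3379] v=[-0.6466]
Step 8: x=[5.2647] v=[-0.7319]
Step 9: x=[5.1833] v=[-0.8144]
Step 10: x=[5.0939] v=[-0.8938]
Step 11: x=[4.9969] v=[-0.9698]
Step 12: x=[4.8927] v=[-1.0421]
Step 13: x=[4.7817] v=[-1.1104]
Step 14: x=[4.6643] v=[-1.1745]
Step 15: x=[4.5409] v=[-1.2341]
Step 16: x=[4.4120] v=[-1.2890]
Step 17: x=[4.2781] v=[-1.3390]
Step 18: x=[4.1397] v=[-1.3839]
Step 19: x=[3.9974] v=[-1.4235]
Step 20: x=[3.8516] v=[-1.4577]
Step 21: x=[3.7030] v=[-1.4863]
Step 22: x=[3.5521] v=[-1.5093]
Step 23: x=[3.3995] v=[-1.5265]
Step 24: x=[3.2457] v=[-1.5379]
Step 25: x=[3.0914] v=[-1.5435]
Step 26: x=[2.9371] v=[-1.5432]
Step 27: x=[2.7834] v=[-1.5370]
Step 28: x=[2.6309] v=[-1.5249]
Step 29: x=[2.4802] v=[-1.5070]
Step 30: x=[2.3319] v=[-1.4834]
Step 31: x=[2.1865] v=[-1.4541]
Step 32: x=[2.0446] v=[-1.4193]
Step 33: x=[1.9067] v=[-1.3791]
Step 34: x=[1.7733] v=[-1.3336]
Step 35: x=[1.6450] v=[-1.2831]
Step 36: x=[1.5222] v=[-1.2277]
Step 37: x=[1.4054] v=[-1.1676]
Step 38: x=[1.2951] v=[-1.1030]
Step 39: x=[1.1917] v=[-1.0342]
Step 40: x=[1.0956] v=[-0.9615]
Step 41: x=[1.0071] v=[-0.8851]
Step 42: x=[0.9266] v=[-0.8054]
Step 43: x=[0.8543] v=[-0.7226]
Step 44: x=[0.7906] v=[-0.6371]
Step 45: x=[0.7357] v=[-0.5491]
Step 46: x=[0.6898] v=[-0.4590]
v[0] did not become non-negative within 46 steps; using fallback time=4.6000

Answer: 4.6000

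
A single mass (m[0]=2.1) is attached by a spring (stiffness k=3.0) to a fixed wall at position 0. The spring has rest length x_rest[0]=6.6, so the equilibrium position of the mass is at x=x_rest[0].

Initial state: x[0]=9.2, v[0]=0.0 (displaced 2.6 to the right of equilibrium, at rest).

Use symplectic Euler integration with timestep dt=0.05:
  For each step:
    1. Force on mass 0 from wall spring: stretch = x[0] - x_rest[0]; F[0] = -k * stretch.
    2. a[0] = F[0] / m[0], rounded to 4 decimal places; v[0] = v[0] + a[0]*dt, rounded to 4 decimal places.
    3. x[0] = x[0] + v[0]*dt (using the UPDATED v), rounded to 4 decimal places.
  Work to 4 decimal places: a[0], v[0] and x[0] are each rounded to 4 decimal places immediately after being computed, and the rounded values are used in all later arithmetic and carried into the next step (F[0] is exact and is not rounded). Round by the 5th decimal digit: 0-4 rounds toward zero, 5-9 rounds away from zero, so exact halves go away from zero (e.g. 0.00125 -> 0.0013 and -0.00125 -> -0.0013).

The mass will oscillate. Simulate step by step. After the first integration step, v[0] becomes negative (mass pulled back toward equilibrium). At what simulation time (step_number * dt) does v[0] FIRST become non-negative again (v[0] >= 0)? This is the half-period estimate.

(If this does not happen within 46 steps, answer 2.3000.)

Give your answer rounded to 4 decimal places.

Step 0: x=[9.2000] v=[0.0000]
Step 1: x=[9.1907] v=[-0.1857]
Step 2: x=[9.1722] v=[-0.3708]
Step 3: x=[9.1445] v=[-0.5545]
Step 4: x=[9.1077] v=[-0.7363]
Step 5: x=[9.0619] v=[-0.9154]
Step 6: x=[9.0073] v=[-1.0913]
Step 7: x=[8.9441] v=[-1.2633]
Step 8: x=[8.8726] v=[-1.4307]
Step 9: x=[8.7930] v=[-1.5930]
Step 10: x=[8.7055] v=[-1.7496]
Step 11: x=[8.6105] v=[-1.9000]
Step 12: x=[8.5083] v=[-2.0436]
Step 13: x=[8.3993] v=[-2.1799]
Step 14: x=[8.2839] v=[-2.3084]
Step 15: x=[8.1625] v=[-2.4287]
Step 16: x=[8.0355] v=[-2.5403]
Step 17: x=[7.9034] v=[-2.6428]
Step 18: x=[7.7666] v=[-2.7359]
Step 19: x=[7.6256] v=[-2.8192]
Step 20: x=[7.4810] v=[-2.8925]
Step 21: x=[7.3332] v=[-2.9554]
Step 22: x=[7.1828] v=[-3.0078]
Step 23: x=[7.0303] v=[-3.0494]
Step 24: x=[6.8763] v=[-3.0801]
Step 25: x=[6.7213] v=[-3.0998]
Step 26: x=[6.5659] v=[-3.1085]
Step 27: x=[6.4106] v=[-3.1061]
Step 28: x=[6.2560] v=[-3.0926]
Step 29: x=[6.1026] v=[-3.0680]
Step 30: x=[5.9510] v=[-3.0325]
Step 31: x=[5.8017] v=[-2.9861]
Step 32: x=[5.6552] v=[-2.9291]
Step 33: x=[5.5121] v=[-2.8616]
Step 34: x=[5.3729] v=[-2.7839]
Step 35: x=[5.2381] v=[-2.6963]
Step 36: x=[5.1082] v=[-2.5990]
Step 37: x=[4.9836] v=[-2.4924]
Step 38: x=[4.8648] v=[-2.3769]
Step 39: x=[4.7522] v=[-2.2530]
Step 40: x=[4.6462] v=[-2.1210]
Step 41: x=[4.5471] v=[-1.9814]
Step 42: x=[4.4554] v=[-1.8348]
Step 43: x=[4.3713] v=[-1.6816]
Step 44: x=[4.2952] v=[-1.5224]
Step 45: x=[4.2273] v=[-1.3578]
Step 46: x=[4.1679] v=[-1.1883]
v[0] did not become non-negative within 46 steps; using fallback time=2.3000

Answer: 2.3000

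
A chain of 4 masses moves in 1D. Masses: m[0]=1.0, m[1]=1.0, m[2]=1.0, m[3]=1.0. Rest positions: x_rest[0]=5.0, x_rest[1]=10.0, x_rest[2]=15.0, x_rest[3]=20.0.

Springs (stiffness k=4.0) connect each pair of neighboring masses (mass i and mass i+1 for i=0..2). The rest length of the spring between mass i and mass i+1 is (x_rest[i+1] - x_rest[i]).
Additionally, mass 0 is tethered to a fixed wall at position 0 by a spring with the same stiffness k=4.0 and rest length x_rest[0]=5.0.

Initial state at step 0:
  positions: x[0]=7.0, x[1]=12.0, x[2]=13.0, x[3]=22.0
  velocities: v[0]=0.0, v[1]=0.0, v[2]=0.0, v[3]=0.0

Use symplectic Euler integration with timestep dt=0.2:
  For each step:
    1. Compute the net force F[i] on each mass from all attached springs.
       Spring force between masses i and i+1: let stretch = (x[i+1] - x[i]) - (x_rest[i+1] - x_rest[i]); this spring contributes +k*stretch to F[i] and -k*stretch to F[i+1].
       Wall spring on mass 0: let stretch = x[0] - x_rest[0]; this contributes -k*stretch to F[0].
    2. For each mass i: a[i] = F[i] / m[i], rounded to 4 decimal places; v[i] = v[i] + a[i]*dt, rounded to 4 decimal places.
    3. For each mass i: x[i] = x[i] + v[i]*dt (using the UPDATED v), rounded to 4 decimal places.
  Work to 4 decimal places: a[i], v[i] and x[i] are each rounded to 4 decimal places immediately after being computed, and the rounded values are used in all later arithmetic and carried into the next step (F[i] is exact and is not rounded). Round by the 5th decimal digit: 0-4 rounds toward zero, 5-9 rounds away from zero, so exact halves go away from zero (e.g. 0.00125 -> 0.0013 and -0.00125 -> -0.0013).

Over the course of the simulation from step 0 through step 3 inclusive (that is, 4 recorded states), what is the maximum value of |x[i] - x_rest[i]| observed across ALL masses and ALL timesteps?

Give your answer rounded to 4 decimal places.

Answer: 2.9111

Derivation:
Step 0: x=[7.0000 12.0000 13.0000 22.0000] v=[0.0000 0.0000 0.0000 0.0000]
Step 1: x=[6.6800 11.3600 14.2800 21.3600] v=[-1.6000 -3.2000 6.4000 -3.2000]
Step 2: x=[6.0400 10.4384 16.2256 20.3872] v=[-3.2000 -4.6080 9.7280 -4.8640]
Step 3: x=[5.1373 9.7390 17.9111 19.5485] v=[-4.5133 -3.4970 8.4275 -4.1933]
Max displacement = 2.9111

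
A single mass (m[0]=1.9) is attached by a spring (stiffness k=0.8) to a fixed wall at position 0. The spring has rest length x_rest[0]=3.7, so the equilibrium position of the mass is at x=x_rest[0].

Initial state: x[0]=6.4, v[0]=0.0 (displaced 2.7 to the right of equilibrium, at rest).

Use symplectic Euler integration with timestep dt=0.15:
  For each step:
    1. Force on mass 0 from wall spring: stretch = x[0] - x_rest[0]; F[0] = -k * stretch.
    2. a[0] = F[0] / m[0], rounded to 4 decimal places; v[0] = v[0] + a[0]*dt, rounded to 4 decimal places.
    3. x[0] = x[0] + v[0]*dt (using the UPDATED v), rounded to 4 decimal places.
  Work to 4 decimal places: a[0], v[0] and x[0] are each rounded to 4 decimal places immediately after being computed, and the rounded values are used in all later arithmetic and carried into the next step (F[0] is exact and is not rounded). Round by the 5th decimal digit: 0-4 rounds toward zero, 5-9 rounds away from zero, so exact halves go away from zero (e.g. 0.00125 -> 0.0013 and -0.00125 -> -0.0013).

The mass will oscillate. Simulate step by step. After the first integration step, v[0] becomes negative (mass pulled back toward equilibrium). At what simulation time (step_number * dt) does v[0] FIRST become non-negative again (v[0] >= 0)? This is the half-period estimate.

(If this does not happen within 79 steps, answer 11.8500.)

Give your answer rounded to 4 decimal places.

Answer: 4.9500

Derivation:
Step 0: x=[6.4000] v=[0.0000]
Step 1: x=[6.3744] v=[-0.1705]
Step 2: x=[6.3235] v=[-0.3394]
Step 3: x=[6.2477] v=[-0.5051]
Step 4: x=[6.1478] v=[-0.6660]
Step 5: x=[6.0247] v=[-0.8206]
Step 6: x=[5.8796] v=[-0.9674]
Step 7: x=[5.7138] v=[-1.1051]
Step 8: x=[5.5290] v=[-1.2323]
Step 9: x=[5.3268] v=[-1.3478]
Step 10: x=[5.1092] v=[-1.4506]
Step 11: x=[4.8783] v=[-1.5396]
Step 12: x=[4.6362] v=[-1.6140]
Step 13: x=[4.3852] v=[-1.6731]
Step 14: x=[4.1277] v=[-1.7164]
Step 15: x=[3.8662] v=[-1.7434]
Step 16: x=[3.6031] v=[-1.7539]
Step 17: x=[3.3409] v=[-1.7478]
Step 18: x=[3.0821] v=[-1.7251]
Step 19: x=[2.8292] v=[-1.6861]
Step 20: x=[2.5845] v=[-1.6311]
Step 21: x=[2.3504] v=[-1.5606]
Step 22: x=[2.1291] v=[-1.4754]
Step 23: x=[1.9227] v=[-1.3762]
Step 24: x=[1.7331] v=[-1.2640]
Step 25: x=[1.5621] v=[-1.1398]
Step 26: x=[1.4114] v=[-1.0048]
Step 27: x=[1.2824] v=[-0.8603]
Step 28: x=[1.1763] v=[-0.7076]
Step 29: x=[1.0941] v=[-0.5482]
Step 30: x=[1.0366] v=[-0.3836]
Step 31: x=[1.0043] v=[-0.2154]
Step 32: x=[0.9975] v=[-0.0452]
Step 33: x=[1.0163] v=[0.1255]
First v>=0 after going negative at step 33, time=4.9500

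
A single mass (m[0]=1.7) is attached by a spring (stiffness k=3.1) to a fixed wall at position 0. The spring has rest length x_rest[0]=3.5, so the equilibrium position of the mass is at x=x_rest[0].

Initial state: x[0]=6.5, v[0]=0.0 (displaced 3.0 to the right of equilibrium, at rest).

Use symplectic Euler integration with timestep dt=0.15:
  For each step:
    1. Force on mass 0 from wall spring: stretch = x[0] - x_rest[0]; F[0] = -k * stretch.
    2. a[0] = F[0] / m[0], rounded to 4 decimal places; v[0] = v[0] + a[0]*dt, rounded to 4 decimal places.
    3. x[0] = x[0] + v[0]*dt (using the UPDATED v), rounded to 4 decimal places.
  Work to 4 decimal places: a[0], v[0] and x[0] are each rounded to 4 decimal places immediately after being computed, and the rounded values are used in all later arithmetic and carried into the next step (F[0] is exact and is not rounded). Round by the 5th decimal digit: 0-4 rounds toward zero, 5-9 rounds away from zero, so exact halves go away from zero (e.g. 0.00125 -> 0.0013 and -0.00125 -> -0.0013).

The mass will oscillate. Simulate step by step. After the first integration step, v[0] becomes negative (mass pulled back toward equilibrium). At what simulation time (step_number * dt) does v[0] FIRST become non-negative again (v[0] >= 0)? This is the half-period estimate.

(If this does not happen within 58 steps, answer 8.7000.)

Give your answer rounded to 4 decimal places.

Step 0: x=[6.5000] v=[0.0000]
Step 1: x=[6.3769] v=[-0.8206]
Step 2: x=[6.1358] v=[-1.6075]
Step 3: x=[5.7865] v=[-2.3285]
Step 4: x=[5.3434] v=[-2.9539]
Step 5: x=[4.8247] v=[-3.4581]
Step 6: x=[4.2516] v=[-3.8204]
Step 7: x=[3.6477] v=[-4.0260]
Step 8: x=[3.0377] v=[-4.0664]
Step 9: x=[2.4467] v=[-3.9400]
Step 10: x=[1.8989] v=[-3.6519]
Step 11: x=[1.4168] v=[-3.2139]
Step 12: x=[1.0202] v=[-2.6441]
Step 13: x=[0.7253] v=[-1.9658]
Step 14: x=[0.5443] v=[-1.2068]
Step 15: x=[0.4846] v=[-0.3983]
Step 16: x=[0.5486] v=[0.4265]
First v>=0 after going negative at step 16, time=2.4000

Answer: 2.4000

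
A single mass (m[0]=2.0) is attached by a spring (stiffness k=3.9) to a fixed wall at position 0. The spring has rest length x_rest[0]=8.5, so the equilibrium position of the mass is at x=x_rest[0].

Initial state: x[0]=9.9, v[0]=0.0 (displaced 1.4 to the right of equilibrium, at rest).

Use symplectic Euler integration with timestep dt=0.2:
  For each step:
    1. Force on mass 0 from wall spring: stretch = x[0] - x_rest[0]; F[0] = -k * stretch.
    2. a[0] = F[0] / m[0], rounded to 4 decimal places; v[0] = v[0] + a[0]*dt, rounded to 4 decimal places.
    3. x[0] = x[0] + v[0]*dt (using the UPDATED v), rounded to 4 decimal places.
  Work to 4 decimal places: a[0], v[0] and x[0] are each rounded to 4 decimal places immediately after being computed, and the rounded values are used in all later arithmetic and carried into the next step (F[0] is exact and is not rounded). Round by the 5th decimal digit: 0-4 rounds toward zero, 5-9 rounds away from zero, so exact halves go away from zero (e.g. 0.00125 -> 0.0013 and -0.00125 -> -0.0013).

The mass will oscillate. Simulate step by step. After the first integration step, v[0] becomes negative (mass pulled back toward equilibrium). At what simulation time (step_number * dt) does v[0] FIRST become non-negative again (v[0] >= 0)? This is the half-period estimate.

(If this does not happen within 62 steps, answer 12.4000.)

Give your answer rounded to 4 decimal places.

Step 0: x=[9.9000] v=[0.0000]
Step 1: x=[9.7908] v=[-0.5460]
Step 2: x=[9.5809] v=[-1.0494]
Step 3: x=[9.2867] v=[-1.4710]
Step 4: x=[8.9311] v=[-1.7778]
Step 5: x=[8.5419] v=[-1.9459]
Step 6: x=[8.1495] v=[-1.9622]
Step 7: x=[7.7844] v=[-1.8255]
Step 8: x=[7.4751] v=[-1.5464]
Step 9: x=[7.2458] v=[-1.1467]
Step 10: x=[7.1143] v=[-0.6576]
Step 11: x=[7.0909] v=[-0.1172]
Step 12: x=[7.1774] v=[0.4323]
First v>=0 after going negative at step 12, time=2.4000

Answer: 2.4000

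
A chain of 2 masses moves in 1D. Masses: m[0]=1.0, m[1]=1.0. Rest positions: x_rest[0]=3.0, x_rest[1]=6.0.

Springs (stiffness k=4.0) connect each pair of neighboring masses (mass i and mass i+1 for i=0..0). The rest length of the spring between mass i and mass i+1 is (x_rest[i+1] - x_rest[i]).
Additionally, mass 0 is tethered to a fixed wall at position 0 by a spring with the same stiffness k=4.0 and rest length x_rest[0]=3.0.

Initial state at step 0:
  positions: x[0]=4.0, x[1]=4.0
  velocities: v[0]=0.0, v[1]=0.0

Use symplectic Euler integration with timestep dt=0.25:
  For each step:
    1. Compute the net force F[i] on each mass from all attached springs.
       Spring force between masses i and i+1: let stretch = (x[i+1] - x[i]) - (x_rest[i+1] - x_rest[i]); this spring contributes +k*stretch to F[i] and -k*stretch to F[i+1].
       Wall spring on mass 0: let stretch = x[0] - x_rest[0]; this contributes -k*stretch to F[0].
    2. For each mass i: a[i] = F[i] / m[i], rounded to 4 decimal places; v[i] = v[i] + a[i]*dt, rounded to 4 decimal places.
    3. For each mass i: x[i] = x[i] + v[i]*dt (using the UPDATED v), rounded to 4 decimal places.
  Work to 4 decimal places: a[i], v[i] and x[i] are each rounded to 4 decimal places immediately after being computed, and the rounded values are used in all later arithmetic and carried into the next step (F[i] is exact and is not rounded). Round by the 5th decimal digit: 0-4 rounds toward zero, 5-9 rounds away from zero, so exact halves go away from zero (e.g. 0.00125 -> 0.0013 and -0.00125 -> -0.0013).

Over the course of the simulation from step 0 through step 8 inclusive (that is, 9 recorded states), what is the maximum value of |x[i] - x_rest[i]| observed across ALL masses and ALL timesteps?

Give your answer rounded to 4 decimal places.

Answer: 2.1973

Derivation:
Step 0: x=[4.0000 4.0000] v=[0.0000 0.0000]
Step 1: x=[3.0000 4.7500] v=[-4.0000 3.0000]
Step 2: x=[1.6875 5.8125] v=[-5.2500 4.2500]
Step 3: x=[0.9844 6.5938] v=[-2.8125 3.1250]
Step 4: x=[1.4375 6.7227] v=[1.8125 0.5156]
Step 5: x=[2.8526 6.2803] v=[5.6602 -1.7696]
Step 6: x=[4.4114 5.7310] v=[6.2353 -2.1973]
Step 7: x=[5.1973 5.6018] v=[3.1435 -0.5169]
Step 8: x=[4.7850 6.1215] v=[-1.6493 2.0786]
Max displacement = 2.1973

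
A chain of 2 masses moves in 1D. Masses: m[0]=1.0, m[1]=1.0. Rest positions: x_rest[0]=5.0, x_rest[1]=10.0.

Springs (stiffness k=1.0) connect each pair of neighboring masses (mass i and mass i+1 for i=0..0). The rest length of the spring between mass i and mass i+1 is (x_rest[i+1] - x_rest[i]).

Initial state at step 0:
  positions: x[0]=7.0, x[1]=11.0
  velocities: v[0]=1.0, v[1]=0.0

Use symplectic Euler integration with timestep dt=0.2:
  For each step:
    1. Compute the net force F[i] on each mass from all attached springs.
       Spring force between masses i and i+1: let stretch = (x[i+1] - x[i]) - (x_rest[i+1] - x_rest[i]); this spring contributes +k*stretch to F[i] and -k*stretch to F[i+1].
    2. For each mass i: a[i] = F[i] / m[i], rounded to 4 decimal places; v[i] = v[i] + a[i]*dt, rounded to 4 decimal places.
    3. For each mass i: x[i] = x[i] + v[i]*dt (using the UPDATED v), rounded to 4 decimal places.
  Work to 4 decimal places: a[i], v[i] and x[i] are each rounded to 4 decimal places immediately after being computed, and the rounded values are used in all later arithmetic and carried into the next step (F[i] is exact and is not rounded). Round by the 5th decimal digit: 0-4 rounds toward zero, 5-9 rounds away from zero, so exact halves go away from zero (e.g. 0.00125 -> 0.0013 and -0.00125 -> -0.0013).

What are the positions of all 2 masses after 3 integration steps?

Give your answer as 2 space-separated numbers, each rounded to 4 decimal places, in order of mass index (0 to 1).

Step 0: x=[7.0000 11.0000] v=[1.0000 0.0000]
Step 1: x=[7.1600 11.0400] v=[0.8000 0.2000]
Step 2: x=[7.2752 11.1248] v=[0.5760 0.4240]
Step 3: x=[7.3444 11.2556] v=[0.3459 0.6541]

Answer: 7.3444 11.2556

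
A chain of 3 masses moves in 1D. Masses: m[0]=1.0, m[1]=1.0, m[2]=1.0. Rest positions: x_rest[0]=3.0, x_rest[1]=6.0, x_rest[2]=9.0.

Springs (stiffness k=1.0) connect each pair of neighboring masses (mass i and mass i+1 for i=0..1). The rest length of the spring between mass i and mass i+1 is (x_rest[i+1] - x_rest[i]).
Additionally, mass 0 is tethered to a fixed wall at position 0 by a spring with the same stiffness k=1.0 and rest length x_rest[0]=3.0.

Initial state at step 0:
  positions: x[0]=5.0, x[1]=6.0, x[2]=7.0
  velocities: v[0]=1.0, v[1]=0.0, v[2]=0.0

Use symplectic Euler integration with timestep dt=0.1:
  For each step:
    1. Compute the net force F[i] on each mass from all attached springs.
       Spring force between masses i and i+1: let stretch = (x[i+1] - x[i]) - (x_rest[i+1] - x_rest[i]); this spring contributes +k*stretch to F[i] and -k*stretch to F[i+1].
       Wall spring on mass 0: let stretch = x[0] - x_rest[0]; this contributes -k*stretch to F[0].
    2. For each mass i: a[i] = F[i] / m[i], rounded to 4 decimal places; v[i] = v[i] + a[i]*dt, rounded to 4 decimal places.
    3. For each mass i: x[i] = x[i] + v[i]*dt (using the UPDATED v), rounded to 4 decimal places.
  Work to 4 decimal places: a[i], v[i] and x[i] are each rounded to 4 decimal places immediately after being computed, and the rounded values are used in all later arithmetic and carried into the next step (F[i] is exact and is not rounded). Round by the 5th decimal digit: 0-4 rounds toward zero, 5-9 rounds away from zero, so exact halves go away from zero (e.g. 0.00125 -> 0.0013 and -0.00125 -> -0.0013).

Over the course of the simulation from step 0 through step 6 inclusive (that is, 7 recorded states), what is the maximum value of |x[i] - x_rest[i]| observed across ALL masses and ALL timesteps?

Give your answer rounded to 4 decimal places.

Answer: 2.0788

Derivation:
Step 0: x=[5.0000 6.0000 7.0000] v=[1.0000 0.0000 0.0000]
Step 1: x=[5.0600 6.0000 7.0200] v=[0.6000 0.0000 0.2000]
Step 2: x=[5.0788 6.0008 7.0598] v=[0.1880 0.0080 0.3980]
Step 3: x=[5.0560 6.0030 7.1190] v=[-0.2277 0.0217 0.5921]
Step 4: x=[4.9921 6.0069 7.1971] v=[-0.6386 0.0386 0.7805]
Step 5: x=[4.8885 6.0125 7.2933] v=[-1.0363 0.0561 0.9615]
Step 6: x=[4.7472 6.0197 7.4066] v=[-1.4128 0.0718 1.1334]
Max displacement = 2.0788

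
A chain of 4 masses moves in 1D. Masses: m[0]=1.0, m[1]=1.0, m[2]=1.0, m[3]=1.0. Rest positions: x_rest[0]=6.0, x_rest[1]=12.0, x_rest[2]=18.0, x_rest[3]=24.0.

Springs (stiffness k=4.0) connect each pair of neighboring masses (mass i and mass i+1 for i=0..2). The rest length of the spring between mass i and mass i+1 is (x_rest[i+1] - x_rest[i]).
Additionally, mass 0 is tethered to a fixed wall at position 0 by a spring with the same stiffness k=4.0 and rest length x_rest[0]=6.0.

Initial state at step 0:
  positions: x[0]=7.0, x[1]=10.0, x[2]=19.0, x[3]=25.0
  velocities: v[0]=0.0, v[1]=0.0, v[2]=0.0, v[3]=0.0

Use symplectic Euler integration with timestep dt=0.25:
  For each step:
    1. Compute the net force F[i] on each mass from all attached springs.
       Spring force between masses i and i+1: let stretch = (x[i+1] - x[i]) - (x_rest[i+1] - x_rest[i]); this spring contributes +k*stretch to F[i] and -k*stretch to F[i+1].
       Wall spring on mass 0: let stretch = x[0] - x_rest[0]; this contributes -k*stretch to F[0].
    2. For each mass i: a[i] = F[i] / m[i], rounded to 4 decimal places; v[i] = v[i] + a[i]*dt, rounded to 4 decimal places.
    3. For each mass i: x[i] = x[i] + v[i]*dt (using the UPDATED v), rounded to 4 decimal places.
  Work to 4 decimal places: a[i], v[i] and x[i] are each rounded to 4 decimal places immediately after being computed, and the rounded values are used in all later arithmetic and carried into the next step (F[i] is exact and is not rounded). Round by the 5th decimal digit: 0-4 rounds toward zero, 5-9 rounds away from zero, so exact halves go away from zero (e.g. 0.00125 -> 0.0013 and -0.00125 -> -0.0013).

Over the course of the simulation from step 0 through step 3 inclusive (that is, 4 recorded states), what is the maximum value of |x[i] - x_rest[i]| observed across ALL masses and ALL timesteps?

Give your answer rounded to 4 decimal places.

Step 0: x=[7.0000 10.0000 19.0000 25.0000] v=[0.0000 0.0000 0.0000 0.0000]
Step 1: x=[6.0000 11.5000 18.2500 25.0000] v=[-4.0000 6.0000 -3.0000 0.0000]
Step 2: x=[4.8750 13.3125 17.5000 24.8125] v=[-4.5000 7.2500 -3.0000 -0.7500]
Step 3: x=[4.6406 14.0625 17.5313 24.2969] v=[-0.9375 3.0000 0.1250 -2.0625]
Max displacement = 2.0625

Answer: 2.0625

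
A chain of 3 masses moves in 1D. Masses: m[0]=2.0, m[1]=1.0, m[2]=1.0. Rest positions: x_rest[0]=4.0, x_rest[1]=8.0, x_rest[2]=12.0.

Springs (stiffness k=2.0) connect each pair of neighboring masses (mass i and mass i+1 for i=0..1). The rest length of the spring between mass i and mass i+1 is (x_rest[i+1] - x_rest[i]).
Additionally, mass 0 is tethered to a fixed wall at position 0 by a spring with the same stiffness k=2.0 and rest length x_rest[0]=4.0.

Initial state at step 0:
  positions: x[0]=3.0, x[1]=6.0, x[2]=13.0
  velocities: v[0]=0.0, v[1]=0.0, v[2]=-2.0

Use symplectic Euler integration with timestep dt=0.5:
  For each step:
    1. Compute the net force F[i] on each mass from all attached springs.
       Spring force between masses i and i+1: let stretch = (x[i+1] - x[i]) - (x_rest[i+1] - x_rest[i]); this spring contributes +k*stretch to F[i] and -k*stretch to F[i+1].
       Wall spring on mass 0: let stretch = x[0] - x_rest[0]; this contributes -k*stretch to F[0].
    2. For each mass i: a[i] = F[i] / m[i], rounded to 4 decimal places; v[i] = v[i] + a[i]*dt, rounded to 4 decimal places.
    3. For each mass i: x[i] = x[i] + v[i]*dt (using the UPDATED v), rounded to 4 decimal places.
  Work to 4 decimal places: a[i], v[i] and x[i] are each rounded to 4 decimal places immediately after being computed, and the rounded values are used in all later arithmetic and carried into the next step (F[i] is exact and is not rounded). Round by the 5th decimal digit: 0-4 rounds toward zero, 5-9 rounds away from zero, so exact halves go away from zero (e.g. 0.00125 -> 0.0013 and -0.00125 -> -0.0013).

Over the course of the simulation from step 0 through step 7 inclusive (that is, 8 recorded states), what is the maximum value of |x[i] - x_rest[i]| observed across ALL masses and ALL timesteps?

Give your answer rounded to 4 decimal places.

Answer: 3.2500

Derivation:
Step 0: x=[3.0000 6.0000 13.0000] v=[0.0000 0.0000 -2.0000]
Step 1: x=[3.0000 8.0000 10.5000] v=[0.0000 4.0000 -5.0000]
Step 2: x=[3.5000 8.7500 8.7500] v=[1.0000 1.5000 -3.5000]
Step 3: x=[4.4375 6.8750 9.0000] v=[1.8750 -3.7500 0.5000]
Step 4: x=[4.8750 4.8438 10.1875] v=[0.8750 -4.0625 2.3750]
Step 5: x=[4.0860 5.5000 10.7032] v=[-1.5781 1.3124 1.0313]
Step 6: x=[2.6290 8.0508 10.6173] v=[-2.9141 5.1016 -0.1719]
Step 7: x=[1.8702 9.1740 11.2481] v=[-1.5177 2.2463 1.2616]
Max displacement = 3.2500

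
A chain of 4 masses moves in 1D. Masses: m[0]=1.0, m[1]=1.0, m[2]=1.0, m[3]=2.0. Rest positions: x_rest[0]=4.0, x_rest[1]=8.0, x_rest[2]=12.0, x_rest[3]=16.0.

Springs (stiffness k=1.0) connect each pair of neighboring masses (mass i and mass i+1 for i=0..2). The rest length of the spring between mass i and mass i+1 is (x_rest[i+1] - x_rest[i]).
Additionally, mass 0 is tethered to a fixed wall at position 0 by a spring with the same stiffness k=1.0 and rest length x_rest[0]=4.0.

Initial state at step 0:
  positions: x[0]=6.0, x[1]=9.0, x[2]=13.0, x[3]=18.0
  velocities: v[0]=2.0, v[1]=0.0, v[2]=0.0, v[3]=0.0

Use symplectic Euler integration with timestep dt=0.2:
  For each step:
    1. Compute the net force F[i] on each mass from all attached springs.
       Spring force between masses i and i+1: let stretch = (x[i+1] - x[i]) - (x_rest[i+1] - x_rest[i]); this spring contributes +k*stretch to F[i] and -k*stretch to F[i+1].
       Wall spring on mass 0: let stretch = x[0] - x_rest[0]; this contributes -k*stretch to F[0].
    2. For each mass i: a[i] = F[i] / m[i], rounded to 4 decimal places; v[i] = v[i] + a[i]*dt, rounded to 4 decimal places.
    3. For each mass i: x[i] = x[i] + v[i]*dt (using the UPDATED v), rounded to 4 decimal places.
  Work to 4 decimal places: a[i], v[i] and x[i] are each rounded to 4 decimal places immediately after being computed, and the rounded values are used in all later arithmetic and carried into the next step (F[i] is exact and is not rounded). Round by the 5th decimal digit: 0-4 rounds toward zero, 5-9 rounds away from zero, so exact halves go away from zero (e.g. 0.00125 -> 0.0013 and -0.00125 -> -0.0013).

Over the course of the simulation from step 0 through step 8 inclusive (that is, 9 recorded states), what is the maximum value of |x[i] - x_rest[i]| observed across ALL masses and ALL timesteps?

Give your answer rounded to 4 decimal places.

Answer: 2.4192

Derivation:
Step 0: x=[6.0000 9.0000 13.0000 18.0000] v=[2.0000 0.0000 0.0000 0.0000]
Step 1: x=[6.2800 9.0400 13.0400 17.9800] v=[1.4000 0.2000 0.2000 -0.1000]
Step 2: x=[6.4192 9.1296 13.1176 17.9412] v=[0.6960 0.4480 0.3880 -0.1940]
Step 3: x=[6.4100 9.2703 13.2286 17.8859] v=[-0.0458 0.7035 0.5551 -0.2764]
Step 4: x=[6.2589 9.4549 13.3676 17.8175] v=[-0.7557 0.9231 0.6949 -0.3421]
Step 5: x=[5.9852 9.6682 13.5281 17.7401] v=[-1.3683 1.0664 0.8023 -0.3871]
Step 6: x=[5.6195 9.8886 13.7026 17.6584] v=[-1.8287 1.1018 0.8727 -0.4083]
Step 7: x=[5.1997 10.0908 13.8828 17.5776] v=[-2.0988 1.0108 0.9011 -0.4039]
Step 8: x=[4.7676 10.2490 14.0591 17.5029] v=[-2.1605 0.7910 0.8817 -0.3734]
Max displacement = 2.4192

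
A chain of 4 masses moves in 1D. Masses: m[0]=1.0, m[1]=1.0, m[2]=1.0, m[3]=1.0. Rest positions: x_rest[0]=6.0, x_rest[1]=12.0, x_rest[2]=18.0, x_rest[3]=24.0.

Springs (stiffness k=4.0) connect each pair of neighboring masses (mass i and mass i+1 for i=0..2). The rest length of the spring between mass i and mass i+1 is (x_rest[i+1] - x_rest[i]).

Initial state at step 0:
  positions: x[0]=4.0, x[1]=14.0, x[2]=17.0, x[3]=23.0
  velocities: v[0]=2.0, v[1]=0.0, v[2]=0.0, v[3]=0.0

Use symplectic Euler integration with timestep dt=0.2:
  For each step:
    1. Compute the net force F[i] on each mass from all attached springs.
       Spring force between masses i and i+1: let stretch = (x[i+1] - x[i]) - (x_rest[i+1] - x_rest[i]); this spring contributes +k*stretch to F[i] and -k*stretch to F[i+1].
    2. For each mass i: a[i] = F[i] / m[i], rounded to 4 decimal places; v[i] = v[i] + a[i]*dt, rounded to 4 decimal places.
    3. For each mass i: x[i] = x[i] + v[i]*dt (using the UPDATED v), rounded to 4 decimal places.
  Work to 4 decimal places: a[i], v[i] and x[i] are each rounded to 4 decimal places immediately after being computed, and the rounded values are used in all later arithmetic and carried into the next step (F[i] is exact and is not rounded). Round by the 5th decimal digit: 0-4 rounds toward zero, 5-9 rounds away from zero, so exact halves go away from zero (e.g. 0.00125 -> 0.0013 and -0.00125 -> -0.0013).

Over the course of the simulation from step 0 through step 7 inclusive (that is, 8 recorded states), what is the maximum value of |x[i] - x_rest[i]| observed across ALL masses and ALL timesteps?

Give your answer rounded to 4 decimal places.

Answer: 2.4177

Derivation:
Step 0: x=[4.0000 14.0000 17.0000 23.0000] v=[2.0000 0.0000 0.0000 0.0000]
Step 1: x=[5.0400 12.8800 17.4800 23.0000] v=[5.2000 -5.6000 2.4000 0.0000]
Step 2: x=[6.3744 11.2416 18.1072 23.0768] v=[6.6720 -8.1920 3.1360 0.3840]
Step 3: x=[7.5276 9.9229 18.4310 23.3185] v=[5.7658 -6.5933 1.6192 1.2083]
Step 4: x=[8.1040 9.5823 18.1755 23.7382] v=[2.8820 -1.7031 -1.2773 2.0983]
Step 5: x=[7.9569 10.3801 17.4352 24.2278] v=[-0.7354 3.9888 -3.7017 2.4481]
Step 6: x=[7.2375 11.9190 16.6529 24.5906] v=[-3.5968 7.6943 -3.9117 1.8140]
Step 7: x=[6.3072 13.4662 16.3832 24.6434] v=[-4.6516 7.7362 -1.3487 0.2638]
Max displacement = 2.4177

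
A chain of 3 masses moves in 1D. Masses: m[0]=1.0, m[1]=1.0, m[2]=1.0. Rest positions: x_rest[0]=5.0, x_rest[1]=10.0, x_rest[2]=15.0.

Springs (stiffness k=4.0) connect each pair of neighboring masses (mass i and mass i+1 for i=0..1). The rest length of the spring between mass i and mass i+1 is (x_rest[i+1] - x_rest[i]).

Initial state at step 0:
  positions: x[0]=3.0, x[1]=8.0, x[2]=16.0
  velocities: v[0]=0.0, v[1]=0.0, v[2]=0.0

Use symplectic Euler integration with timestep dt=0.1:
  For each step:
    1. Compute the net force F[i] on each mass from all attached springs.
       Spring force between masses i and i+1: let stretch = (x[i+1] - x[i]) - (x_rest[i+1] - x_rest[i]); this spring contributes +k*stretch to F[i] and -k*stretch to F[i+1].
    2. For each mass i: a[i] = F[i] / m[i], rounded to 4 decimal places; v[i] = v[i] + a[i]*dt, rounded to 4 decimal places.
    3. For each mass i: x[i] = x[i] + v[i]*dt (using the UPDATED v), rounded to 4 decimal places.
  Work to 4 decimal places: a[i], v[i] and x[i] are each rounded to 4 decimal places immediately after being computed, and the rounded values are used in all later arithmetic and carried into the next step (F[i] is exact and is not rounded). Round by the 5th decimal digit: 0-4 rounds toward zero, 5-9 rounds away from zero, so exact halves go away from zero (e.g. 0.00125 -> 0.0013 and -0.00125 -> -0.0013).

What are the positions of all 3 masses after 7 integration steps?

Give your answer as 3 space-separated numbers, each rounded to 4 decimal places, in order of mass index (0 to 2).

Answer: 3.4593 9.8759 13.6650

Derivation:
Step 0: x=[3.0000 8.0000 16.0000] v=[0.0000 0.0000 0.0000]
Step 1: x=[3.0000 8.1200 15.8800] v=[0.0000 1.2000 -1.2000]
Step 2: x=[3.0048 8.3456 15.6496] v=[0.0480 2.2560 -2.3040]
Step 3: x=[3.0232 8.6497 15.3270] v=[0.1843 3.0413 -3.2256]
Step 4: x=[3.0667 8.9959 14.9374] v=[0.4349 3.4616 -3.8965]
Step 5: x=[3.1474 9.3426 14.5101] v=[0.8066 3.4665 -4.2731]
Step 6: x=[3.2759 9.6481 14.0761] v=[1.2847 3.0554 -4.3401]
Step 7: x=[3.4593 9.8759 13.6650] v=[1.8336 2.2777 -4.1113]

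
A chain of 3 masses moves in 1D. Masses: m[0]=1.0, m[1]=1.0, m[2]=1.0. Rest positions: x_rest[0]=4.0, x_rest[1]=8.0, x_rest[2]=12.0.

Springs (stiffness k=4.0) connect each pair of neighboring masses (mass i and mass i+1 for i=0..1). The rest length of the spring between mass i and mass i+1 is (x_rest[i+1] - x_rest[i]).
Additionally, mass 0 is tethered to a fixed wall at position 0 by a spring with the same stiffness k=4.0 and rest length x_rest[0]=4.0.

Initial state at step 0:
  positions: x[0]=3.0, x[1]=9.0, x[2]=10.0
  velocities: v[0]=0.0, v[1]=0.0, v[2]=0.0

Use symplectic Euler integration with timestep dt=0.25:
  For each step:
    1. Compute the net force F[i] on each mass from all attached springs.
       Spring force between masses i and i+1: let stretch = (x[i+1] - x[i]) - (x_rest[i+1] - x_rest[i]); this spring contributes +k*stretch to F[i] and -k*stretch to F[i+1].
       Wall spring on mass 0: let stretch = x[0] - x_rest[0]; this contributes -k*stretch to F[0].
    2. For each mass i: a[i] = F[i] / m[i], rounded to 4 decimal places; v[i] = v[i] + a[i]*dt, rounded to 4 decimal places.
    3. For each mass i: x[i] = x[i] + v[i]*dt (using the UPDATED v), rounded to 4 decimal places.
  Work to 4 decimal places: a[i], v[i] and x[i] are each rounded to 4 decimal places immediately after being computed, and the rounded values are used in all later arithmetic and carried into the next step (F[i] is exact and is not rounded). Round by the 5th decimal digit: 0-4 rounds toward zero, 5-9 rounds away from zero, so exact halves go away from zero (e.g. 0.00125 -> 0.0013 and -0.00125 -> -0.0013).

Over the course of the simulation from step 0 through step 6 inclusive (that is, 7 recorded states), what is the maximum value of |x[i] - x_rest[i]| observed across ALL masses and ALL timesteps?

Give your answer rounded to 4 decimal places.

Step 0: x=[3.0000 9.0000 10.0000] v=[0.0000 0.0000 0.0000]
Step 1: x=[3.7500 7.7500 10.7500] v=[3.0000 -5.0000 3.0000]
Step 2: x=[4.5625 6.2500 11.7500] v=[3.2500 -6.0000 4.0000]
Step 3: x=[4.6563 5.7031 12.3750] v=[0.3750 -2.1875 2.5000]
Step 4: x=[3.8477 6.5625 12.3320] v=[-3.2345 3.4376 -0.1719]
Step 5: x=[2.7559 8.1856 11.8467] v=[-4.3674 6.4923 -1.9414]
Step 6: x=[2.3325 9.3665 11.4461] v=[-1.6936 4.7237 -1.6025]
Max displacement = 2.2969

Answer: 2.2969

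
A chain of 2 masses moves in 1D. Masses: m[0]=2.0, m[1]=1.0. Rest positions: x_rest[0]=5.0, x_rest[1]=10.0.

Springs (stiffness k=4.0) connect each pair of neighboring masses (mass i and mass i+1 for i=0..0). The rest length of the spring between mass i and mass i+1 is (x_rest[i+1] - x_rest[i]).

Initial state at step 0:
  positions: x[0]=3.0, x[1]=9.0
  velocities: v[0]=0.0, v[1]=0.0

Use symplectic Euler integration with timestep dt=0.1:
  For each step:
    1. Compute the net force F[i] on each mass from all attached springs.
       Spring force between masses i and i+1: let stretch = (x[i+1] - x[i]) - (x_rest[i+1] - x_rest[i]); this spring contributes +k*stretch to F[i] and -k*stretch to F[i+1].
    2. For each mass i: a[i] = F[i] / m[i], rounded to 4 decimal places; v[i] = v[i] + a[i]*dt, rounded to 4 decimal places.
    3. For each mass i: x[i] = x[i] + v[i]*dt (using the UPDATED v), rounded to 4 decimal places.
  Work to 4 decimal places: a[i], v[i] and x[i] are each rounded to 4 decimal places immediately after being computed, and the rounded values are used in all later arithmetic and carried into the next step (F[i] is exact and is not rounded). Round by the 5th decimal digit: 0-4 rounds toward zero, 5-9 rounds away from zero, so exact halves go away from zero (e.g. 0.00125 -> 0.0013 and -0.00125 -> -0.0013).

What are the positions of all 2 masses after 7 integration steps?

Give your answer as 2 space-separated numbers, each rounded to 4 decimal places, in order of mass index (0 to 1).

Answer: 3.4233 8.1537

Derivation:
Step 0: x=[3.0000 9.0000] v=[0.0000 0.0000]
Step 1: x=[3.0200 8.9600] v=[0.2000 -0.4000]
Step 2: x=[3.0588 8.8824] v=[0.3880 -0.7760]
Step 3: x=[3.1141 8.7719] v=[0.5527 -1.1054]
Step 4: x=[3.1825 8.6351] v=[0.6843 -1.3685]
Step 5: x=[3.2600 8.4802] v=[0.7748 -1.5495]
Step 6: x=[3.3419 8.3164] v=[0.8188 -1.6376]
Step 7: x=[3.4233 8.1537] v=[0.8137 -1.6274]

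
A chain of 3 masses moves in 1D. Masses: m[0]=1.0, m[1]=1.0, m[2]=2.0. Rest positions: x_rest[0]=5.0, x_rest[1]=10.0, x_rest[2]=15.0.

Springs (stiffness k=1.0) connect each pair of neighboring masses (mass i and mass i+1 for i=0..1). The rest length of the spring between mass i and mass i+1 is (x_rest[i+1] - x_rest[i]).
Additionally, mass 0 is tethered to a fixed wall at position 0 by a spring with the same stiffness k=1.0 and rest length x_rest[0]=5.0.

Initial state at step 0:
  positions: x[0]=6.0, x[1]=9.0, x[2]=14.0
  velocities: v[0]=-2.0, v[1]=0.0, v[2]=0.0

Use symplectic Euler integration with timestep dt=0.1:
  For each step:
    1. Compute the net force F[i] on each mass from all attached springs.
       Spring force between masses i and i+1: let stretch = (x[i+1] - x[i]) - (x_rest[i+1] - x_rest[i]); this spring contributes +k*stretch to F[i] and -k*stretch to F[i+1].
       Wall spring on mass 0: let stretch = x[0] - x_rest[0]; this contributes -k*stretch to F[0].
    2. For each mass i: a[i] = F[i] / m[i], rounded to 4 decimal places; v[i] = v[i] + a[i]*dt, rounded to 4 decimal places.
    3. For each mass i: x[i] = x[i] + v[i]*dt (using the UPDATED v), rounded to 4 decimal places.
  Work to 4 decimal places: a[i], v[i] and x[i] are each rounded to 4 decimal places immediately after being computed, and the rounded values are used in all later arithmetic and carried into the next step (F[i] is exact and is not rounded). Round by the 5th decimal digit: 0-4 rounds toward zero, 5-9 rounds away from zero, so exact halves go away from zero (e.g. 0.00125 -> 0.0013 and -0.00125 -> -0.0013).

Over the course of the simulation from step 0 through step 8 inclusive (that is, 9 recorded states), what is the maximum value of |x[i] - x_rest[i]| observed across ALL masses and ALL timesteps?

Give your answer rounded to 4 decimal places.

Answer: 1.2106

Derivation:
Step 0: x=[6.0000 9.0000 14.0000] v=[-2.0000 0.0000 0.0000]
Step 1: x=[5.7700 9.0200 14.0000] v=[-2.3000 0.2000 0.0000]
Step 2: x=[5.5148 9.0573 14.0001] v=[-2.5520 0.3730 0.0010]
Step 3: x=[5.2399 9.1086 14.0005] v=[-2.7492 0.5130 0.0039]
Step 4: x=[4.9513 9.1701 14.0014] v=[-2.8863 0.6153 0.0093]
Step 5: x=[4.6553 9.2378 14.0032] v=[-2.9596 0.6766 0.0177]
Step 6: x=[4.3586 9.3073 14.0061] v=[-2.9669 0.6949 0.0294]
Step 7: x=[4.0678 9.3743 14.0106] v=[-2.9079 0.6699 0.0445]
Step 8: x=[3.7894 9.4346 14.0169] v=[-2.7840 0.6029 0.0627]
Max displacement = 1.2106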